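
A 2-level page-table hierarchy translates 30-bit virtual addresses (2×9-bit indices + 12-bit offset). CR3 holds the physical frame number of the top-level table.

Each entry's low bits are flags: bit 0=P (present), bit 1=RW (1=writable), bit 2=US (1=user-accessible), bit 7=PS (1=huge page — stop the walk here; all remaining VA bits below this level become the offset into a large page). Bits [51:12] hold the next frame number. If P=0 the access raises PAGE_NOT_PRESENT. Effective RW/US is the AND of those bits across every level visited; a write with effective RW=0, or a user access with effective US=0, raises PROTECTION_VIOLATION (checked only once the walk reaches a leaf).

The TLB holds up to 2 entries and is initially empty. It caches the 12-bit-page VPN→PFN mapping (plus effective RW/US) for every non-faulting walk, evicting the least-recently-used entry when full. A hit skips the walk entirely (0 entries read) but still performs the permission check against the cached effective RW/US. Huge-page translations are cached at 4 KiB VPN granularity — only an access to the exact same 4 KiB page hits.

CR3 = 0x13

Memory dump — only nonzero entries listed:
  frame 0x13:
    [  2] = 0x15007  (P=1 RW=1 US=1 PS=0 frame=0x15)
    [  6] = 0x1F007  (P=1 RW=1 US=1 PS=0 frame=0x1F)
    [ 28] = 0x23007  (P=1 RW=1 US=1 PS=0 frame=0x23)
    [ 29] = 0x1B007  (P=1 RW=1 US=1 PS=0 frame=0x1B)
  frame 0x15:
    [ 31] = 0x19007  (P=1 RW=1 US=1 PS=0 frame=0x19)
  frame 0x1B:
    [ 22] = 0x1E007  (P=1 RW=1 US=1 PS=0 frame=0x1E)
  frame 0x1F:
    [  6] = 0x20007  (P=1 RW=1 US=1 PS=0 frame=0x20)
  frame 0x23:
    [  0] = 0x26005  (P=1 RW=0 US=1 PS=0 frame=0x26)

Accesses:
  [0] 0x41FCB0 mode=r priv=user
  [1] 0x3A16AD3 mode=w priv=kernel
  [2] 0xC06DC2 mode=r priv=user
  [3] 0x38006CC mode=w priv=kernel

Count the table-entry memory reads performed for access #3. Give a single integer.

Trace:
#0 VA=0x41FCB0 (r,user):
  lvl0: tbl 0x13, slot 2 ⇒ 0x15007 (P1/RW1/US1/PS0)
  lvl1: tbl 0x15, slot 31 ⇒ 0x19007 (P1/RW1/US1/PS0)
  ⇒ phys 0x19CB0  [2 reads]
#1 VA=0x3A16AD3 (w,kernel):
  lvl0: tbl 0x13, slot 29 ⇒ 0x1B007 (P1/RW1/US1/PS0)
  lvl1: tbl 0x1B, slot 22 ⇒ 0x1E007 (P1/RW1/US1/PS0)
  ⇒ phys 0x1EAD3  [2 reads]
#2 VA=0xC06DC2 (r,user):
  lvl0: tbl 0x13, slot 6 ⇒ 0x1F007 (P1/RW1/US1/PS0)
  lvl1: tbl 0x1F, slot 6 ⇒ 0x20007 (P1/RW1/US1/PS0)
  ⇒ phys 0x20DC2  [2 reads]
#3 VA=0x38006CC (w,kernel):
  lvl0: tbl 0x13, slot 28 ⇒ 0x23007 (P1/RW1/US1/PS0)
  lvl1: tbl 0x23, slot 0 ⇒ 0x26005 (P1/RW0/US1/PS0)
  ✗ PROTECTION_VIOLATION  [2 reads]

Entries read for #3: 2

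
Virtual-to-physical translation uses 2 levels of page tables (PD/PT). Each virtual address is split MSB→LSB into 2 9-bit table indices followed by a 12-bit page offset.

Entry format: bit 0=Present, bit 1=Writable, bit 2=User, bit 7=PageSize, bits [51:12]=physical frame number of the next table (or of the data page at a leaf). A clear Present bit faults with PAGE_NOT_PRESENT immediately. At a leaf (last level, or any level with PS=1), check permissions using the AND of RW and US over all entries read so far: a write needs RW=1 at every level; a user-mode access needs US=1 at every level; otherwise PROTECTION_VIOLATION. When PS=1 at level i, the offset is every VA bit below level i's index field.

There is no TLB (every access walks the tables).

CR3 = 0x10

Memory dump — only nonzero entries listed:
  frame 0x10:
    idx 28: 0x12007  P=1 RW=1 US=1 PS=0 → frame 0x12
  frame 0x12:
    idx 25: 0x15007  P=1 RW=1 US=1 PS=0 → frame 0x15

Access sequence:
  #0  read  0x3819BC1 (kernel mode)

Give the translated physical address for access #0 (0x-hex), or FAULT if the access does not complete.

Walk each access:
#0 VA=0x3819BC1 (r,kernel):
  [0] read 0x10 idx=28: raw=0x12007 flags P=1 W=1 U=1 S=0
  [1] read 0x12 idx=25: raw=0x15007 flags P=1 W=1 U=1 S=0
  → PA=0x15BC1  (2 entries read)

Access #0 PA: 0x15BC1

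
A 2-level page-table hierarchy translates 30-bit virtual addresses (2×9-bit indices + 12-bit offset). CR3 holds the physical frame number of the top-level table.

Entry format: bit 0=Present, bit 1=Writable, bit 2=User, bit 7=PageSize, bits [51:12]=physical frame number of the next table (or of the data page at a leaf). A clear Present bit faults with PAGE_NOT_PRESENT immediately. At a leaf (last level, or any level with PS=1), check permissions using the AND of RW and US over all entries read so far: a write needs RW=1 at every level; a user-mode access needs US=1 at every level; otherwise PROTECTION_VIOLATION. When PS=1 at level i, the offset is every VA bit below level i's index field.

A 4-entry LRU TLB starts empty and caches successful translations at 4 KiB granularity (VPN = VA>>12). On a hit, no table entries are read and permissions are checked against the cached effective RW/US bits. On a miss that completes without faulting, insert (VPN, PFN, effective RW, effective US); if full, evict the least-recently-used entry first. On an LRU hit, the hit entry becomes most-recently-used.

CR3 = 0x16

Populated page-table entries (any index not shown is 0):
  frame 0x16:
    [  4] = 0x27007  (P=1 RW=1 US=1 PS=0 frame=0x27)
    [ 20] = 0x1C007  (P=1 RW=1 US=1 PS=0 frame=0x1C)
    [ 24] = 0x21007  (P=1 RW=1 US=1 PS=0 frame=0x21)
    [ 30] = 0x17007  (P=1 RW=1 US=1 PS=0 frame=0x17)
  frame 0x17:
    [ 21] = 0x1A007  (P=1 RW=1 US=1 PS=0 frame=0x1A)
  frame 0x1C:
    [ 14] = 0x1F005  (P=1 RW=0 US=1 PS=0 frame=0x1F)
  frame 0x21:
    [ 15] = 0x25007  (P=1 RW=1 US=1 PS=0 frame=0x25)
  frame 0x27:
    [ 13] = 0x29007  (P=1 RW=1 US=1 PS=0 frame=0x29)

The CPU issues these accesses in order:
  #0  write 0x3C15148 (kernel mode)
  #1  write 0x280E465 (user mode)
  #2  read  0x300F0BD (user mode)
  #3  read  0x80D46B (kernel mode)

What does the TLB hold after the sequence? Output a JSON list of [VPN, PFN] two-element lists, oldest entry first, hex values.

Trace:
#0 VA=0x3C15148 (w,kernel):
  L0 @0x16[30] → 0x17007  P=1,RW=1,US=1,PS=0
  L1 @0x17[21] → 0x1A007  P=1,RW=1,US=1,PS=0
  → PA=0x1A148  (2 entries read)
#1 VA=0x280E465 (w,user):
  L0 @0x16[20] → 0x1C007  P=1,RW=1,US=1,PS=0
  L1 @0x1C[14] → 0x1F005  P=1,RW=0,US=1,PS=0
  ✗ PROTECTION_VIOLATION  [2 reads]
#2 VA=0x300F0BD (r,user):
  L0 @0x16[24] → 0x21007  P=1,RW=1,US=1,PS=0
  L1 @0x21[15] → 0x25007  P=1,RW=1,US=1,PS=0
  → PA=0x250BD  (2 entries read)
#3 VA=0x80D46B (r,kernel):
  L0 @0x16[4] → 0x27007  P=1,RW=1,US=1,PS=0
  L1 @0x27[13] → 0x29007  P=1,RW=1,US=1,PS=0
  → PA=0x2946B  (2 entries read)

TLB: [["0x3C15", "0x1A"], ["0x300F", "0x25"], ["0x80D", "0x29"]]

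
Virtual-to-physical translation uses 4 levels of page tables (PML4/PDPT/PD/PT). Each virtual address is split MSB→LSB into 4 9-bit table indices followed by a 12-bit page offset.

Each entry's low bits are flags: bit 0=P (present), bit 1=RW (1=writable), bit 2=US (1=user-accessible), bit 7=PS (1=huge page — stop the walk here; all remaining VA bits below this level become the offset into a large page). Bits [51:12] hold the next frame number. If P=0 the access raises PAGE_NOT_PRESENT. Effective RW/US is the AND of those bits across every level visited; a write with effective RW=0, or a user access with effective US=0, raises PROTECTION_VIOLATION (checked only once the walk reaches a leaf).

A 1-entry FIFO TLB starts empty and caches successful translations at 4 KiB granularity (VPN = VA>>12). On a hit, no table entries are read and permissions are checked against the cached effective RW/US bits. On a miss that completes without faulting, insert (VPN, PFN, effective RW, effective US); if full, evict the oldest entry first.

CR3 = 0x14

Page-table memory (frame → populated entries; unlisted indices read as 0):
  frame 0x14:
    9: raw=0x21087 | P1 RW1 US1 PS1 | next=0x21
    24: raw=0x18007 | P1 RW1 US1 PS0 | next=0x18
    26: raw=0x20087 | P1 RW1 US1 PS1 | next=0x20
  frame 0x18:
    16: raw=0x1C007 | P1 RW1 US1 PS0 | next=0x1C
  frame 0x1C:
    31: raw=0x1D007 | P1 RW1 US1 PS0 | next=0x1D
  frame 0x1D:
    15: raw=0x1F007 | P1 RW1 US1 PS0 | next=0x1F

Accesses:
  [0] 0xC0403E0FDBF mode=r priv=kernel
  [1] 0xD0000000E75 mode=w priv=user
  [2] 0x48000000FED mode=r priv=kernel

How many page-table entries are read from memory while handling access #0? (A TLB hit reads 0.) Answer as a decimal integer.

Trace:
#0 VA=0xC0403E0FDBF (r,kernel):
  [0] read 0x14 idx=24: raw=0x18007 flags P=1 W=1 U=1 S=0
  [1] read 0x18 idx=16: raw=0x1C007 flags P=1 W=1 U=1 S=0
  [2] read 0x1C idx=31: raw=0x1D007 flags P=1 W=1 U=1 S=0
  [3] read 0x1D idx=15: raw=0x1F007 flags P=1 W=1 U=1 S=0
  → PA=0x1FDBF  (4 entries read)
#1 VA=0xD0000000E75 (w,user):
  [0] read 0x14 idx=26: raw=0x20087 flags P=1 W=1 U=1 S=1
  → PA=0x20E75 (huge @L0)  (1 entries read)
#2 VA=0x48000000FED (r,kernel):
  [0] read 0x14 idx=9: raw=0x21087 flags P=1 W=1 U=1 S=1
  → PA=0x21FED (huge @L0)  (1 entries read)

Entries read for #0: 4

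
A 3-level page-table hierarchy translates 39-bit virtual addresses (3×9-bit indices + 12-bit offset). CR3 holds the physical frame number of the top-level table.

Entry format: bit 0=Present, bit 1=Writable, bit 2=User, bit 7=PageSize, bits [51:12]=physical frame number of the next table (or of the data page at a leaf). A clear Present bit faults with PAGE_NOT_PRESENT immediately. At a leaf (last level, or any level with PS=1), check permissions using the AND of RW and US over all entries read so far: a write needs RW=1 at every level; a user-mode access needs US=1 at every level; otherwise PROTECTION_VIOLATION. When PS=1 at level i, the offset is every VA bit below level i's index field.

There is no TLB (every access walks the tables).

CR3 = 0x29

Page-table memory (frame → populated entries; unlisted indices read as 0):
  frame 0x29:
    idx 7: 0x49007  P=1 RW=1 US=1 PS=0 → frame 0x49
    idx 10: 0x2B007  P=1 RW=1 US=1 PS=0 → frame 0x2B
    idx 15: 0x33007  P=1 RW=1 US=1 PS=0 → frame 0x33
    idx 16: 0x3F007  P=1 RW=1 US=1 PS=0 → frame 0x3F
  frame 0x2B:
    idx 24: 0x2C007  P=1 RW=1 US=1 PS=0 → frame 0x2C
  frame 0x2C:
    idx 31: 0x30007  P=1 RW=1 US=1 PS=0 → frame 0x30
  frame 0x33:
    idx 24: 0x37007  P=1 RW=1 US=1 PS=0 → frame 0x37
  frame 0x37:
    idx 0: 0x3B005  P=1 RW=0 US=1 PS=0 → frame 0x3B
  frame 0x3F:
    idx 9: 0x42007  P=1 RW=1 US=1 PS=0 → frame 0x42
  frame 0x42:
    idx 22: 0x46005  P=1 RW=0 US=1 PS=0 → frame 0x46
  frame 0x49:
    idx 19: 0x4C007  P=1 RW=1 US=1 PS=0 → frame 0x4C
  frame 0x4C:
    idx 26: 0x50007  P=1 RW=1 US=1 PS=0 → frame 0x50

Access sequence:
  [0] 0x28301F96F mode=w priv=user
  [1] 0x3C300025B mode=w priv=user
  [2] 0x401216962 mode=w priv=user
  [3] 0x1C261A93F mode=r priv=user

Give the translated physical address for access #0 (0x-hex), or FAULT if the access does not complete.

Per-access translation:
#0 VA=0x28301F96F (w,user):
  L0: frame=0x29 idx=10 entry=0x2B007 [P=1 RW=1 US=1 PS=0]
  L1: frame=0x2B idx=24 entry=0x2C007 [P=1 RW=1 US=1 PS=0]
  L2: frame=0x2C idx=31 entry=0x30007 [P=1 RW=1 US=1 PS=0]
  ✓ 0x3096F  — 3 lookups
#1 VA=0x3C300025B (w,user):
  L0: frame=0x29 idx=15 entry=0x33007 [P=1 RW=1 US=1 PS=0]
  L1: frame=0x33 idx=24 entry=0x37007 [P=1 RW=1 US=1 PS=0]
  L2: frame=0x37 idx=0 entry=0x3B005 [P=1 RW=0 US=1 PS=0]
  ✗ PROTECTION_VIOLATION  [3 reads]
#2 VA=0x401216962 (w,user):
  L0: frame=0x29 idx=16 entry=0x3F007 [P=1 RW=1 US=1 PS=0]
  L1: frame=0x3F idx=9 entry=0x42007 [P=1 RW=1 US=1 PS=0]
  L2: frame=0x42 idx=22 entry=0x46005 [P=1 RW=0 US=1 PS=0]
  ✗ PROTECTION_VIOLATION  [3 reads]
#3 VA=0x1C261A93F (r,user):
  L0: frame=0x29 idx=7 entry=0x49007 [P=1 RW=1 US=1 PS=0]
  L1: frame=0x49 idx=19 entry=0x4C007 [P=1 RW=1 US=1 PS=0]
  L2: frame=0x4C idx=26 entry=0x50007 [P=1 RW=1 US=1 PS=0]
  ✓ 0x5093F  — 3 lookups

Access #0 PA: 0x3096F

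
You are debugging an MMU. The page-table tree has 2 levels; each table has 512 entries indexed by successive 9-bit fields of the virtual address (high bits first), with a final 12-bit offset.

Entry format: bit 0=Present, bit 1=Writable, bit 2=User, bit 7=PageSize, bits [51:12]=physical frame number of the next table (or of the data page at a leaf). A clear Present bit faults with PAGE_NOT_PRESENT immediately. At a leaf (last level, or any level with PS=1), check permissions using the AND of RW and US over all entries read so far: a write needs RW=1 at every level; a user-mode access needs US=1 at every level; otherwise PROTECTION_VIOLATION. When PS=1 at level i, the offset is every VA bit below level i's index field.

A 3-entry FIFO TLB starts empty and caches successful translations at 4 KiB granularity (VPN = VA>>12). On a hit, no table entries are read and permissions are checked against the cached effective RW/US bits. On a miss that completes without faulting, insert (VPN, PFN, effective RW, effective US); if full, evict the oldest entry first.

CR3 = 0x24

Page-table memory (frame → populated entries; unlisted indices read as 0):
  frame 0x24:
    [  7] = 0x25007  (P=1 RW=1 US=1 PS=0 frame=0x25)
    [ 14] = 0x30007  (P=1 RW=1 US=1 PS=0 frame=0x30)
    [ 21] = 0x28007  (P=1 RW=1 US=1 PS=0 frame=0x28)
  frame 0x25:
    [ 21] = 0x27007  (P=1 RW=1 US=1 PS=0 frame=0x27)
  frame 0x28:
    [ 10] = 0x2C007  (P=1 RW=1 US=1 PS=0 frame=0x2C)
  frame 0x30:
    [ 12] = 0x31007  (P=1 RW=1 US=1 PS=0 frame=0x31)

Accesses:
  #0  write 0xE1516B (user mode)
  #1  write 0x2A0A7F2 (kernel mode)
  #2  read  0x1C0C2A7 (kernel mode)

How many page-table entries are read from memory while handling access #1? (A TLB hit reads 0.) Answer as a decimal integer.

Per-access translation:
#0 VA=0xE1516B (w,user):
  [0] read 0x24 idx=7: raw=0x25007 flags P=1 W=1 U=1 S=0
  [1] read 0x25 idx=21: raw=0x27007 flags P=1 W=1 U=1 S=0
  ✓ 0x2716B  — 2 lookups
#1 VA=0x2A0A7F2 (w,kernel):
  [0] read 0x24 idx=21: raw=0x28007 flags P=1 W=1 U=1 S=0
  [1] read 0x28 idx=10: raw=0x2C007 flags P=1 W=1 U=1 S=0
  ✓ 0x2C7F2  — 2 lookups
#2 VA=0x1C0C2A7 (r,kernel):
  [0] read 0x24 idx=14: raw=0x30007 flags P=1 W=1 U=1 S=0
  [1] read 0x30 idx=12: raw=0x31007 flags P=1 W=1 U=1 S=0
  ✓ 0x312A7  — 2 lookups

Entries read for #1: 2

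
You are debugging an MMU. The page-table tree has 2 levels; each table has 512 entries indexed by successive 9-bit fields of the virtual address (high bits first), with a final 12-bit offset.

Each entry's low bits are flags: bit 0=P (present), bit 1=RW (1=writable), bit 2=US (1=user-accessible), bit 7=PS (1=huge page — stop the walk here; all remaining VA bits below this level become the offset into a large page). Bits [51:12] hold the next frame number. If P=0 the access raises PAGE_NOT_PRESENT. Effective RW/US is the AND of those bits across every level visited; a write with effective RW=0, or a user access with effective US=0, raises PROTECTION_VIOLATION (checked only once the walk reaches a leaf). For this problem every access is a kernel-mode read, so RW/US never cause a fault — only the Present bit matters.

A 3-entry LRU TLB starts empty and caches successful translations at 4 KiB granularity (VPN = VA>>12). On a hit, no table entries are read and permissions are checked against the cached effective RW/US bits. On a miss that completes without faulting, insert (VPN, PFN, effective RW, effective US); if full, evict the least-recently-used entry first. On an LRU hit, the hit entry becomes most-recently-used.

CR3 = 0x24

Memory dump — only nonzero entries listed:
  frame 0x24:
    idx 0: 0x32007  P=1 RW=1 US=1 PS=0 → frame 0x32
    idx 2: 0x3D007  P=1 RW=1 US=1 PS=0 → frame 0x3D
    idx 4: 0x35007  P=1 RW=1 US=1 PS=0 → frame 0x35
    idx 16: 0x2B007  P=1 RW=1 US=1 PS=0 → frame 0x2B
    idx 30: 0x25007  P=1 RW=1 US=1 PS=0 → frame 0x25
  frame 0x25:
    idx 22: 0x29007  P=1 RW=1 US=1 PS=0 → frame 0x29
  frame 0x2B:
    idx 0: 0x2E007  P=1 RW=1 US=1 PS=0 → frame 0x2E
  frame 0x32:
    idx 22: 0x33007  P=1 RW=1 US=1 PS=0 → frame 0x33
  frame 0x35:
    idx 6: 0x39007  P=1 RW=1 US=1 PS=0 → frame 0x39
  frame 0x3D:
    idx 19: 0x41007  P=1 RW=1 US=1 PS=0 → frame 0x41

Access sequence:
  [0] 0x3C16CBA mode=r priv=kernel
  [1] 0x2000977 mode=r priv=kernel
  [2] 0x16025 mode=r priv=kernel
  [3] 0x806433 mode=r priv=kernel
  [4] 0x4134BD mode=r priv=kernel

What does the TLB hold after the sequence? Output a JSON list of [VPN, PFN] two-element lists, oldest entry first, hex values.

Trace:
#0 VA=0x3C16CBA (r,kernel):
  L0: frame=0x24 idx=30 entry=0x25007 [P=1 RW=1 US=1 PS=0]
  L1: frame=0x25 idx=22 entry=0x29007 [P=1 RW=1 US=1 PS=0]
  → PA=0x29CBA  (2 entries read)
#1 VA=0x2000977 (r,kernel):
  L0: frame=0x24 idx=16 entry=0x2B007 [P=1 RW=1 US=1 PS=0]
  L1: frame=0x2B idx=0 entry=0x2E007 [P=1 RW=1 US=1 PS=0]
  → PA=0x2E977  (2 entries read)
#2 VA=0x16025 (r,kernel):
  L0: frame=0x24 idx=0 entry=0x32007 [P=1 RW=1 US=1 PS=0]
  L1: frame=0x32 idx=22 entry=0x33007 [P=1 RW=1 US=1 PS=0]
  → PA=0x33025  (2 entries read)
#3 VA=0x806433 (r,kernel):
  L0: frame=0x24 idx=4 entry=0x35007 [P=1 RW=1 US=1 PS=0]
  L1: frame=0x35 idx=6 entry=0x39007 [P=1 RW=1 US=1 PS=0]
  → PA=0x39433  (2 entries read)
#4 VA=0x4134BD (r,kernel):
  L0: frame=0x24 idx=2 entry=0x3D007 [P=1 RW=1 US=1 PS=0]
  L1: frame=0x3D idx=19 entry=0x41007 [P=1 RW=1 US=1 PS=0]
  → PA=0x414BD  (2 entries read)

TLB: [["0x16", "0x33"], ["0x806", "0x39"], ["0x413", "0x41"]]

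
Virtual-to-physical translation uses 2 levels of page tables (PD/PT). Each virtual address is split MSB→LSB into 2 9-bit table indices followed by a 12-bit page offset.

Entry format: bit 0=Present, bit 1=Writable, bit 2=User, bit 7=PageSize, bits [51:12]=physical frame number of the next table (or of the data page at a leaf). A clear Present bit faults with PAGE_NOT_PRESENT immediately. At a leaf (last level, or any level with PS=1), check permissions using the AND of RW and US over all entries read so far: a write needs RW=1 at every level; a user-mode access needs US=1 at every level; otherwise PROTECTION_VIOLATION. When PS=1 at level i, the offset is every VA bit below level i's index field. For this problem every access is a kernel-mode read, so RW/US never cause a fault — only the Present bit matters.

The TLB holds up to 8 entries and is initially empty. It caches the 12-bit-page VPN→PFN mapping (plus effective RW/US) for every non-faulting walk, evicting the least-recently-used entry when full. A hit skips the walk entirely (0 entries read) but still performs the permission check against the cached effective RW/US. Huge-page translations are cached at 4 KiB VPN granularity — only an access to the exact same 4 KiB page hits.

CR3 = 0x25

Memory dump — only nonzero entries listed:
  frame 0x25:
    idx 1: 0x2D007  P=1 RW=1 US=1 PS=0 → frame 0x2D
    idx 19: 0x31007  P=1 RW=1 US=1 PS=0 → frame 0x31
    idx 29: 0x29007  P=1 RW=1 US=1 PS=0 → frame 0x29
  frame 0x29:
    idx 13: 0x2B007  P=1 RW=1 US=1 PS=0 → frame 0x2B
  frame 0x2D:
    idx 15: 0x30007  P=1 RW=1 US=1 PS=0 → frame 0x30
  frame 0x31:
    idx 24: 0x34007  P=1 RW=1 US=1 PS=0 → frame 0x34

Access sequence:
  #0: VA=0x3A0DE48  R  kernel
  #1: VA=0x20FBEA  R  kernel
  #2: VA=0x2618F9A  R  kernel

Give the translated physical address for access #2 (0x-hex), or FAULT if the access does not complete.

Per-access translation:
#0 VA=0x3A0DE48 (r,kernel):
  L0 @0x25[29] → 0x29007  P=1,RW=1,US=1,PS=0
  L1 @0x29[13] → 0x2B007  P=1,RW=1,US=1,PS=0
  ✓ 0x2BE48  — 2 lookups
#1 VA=0x20FBEA (r,kernel):
  L0 @0x25[1] → 0x2D007  P=1,RW=1,US=1,PS=0
  L1 @0x2D[15] → 0x30007  P=1,RW=1,US=1,PS=0
  ✓ 0x30BEA  — 2 lookups
#2 VA=0x2618F9A (r,kernel):
  L0 @0x25[19] → 0x31007  P=1,RW=1,US=1,PS=0
  L1 @0x31[24] → 0x34007  P=1,RW=1,US=1,PS=0
  ✓ 0x34F9A  — 2 lookups

Access #2 PA: 0x34F9A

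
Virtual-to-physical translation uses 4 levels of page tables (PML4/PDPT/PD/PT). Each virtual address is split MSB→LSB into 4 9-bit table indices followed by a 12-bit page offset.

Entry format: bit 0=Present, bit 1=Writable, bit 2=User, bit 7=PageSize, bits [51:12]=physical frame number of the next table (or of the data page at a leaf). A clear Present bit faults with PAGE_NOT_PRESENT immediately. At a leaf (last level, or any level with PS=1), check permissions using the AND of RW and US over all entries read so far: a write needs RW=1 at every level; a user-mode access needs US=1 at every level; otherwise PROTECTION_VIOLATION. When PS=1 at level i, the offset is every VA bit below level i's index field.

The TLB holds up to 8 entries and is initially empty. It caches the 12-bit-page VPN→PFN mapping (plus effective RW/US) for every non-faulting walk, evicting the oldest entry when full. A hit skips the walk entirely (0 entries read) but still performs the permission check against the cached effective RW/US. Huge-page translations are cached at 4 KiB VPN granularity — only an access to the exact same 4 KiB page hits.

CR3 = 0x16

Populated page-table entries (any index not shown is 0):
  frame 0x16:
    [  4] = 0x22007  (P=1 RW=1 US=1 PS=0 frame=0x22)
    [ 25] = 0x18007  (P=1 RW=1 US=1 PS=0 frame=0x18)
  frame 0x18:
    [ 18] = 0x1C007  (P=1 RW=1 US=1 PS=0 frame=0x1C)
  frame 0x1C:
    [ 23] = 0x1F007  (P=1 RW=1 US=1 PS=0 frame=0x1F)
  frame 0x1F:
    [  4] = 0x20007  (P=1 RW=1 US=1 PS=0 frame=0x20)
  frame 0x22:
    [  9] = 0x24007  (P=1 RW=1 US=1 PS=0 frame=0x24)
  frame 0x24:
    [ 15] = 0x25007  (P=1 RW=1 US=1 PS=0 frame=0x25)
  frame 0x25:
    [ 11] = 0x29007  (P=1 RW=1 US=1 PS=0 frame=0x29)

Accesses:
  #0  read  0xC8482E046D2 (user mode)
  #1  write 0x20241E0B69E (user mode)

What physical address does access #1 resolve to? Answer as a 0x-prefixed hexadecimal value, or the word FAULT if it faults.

Trace:
#0 VA=0xC8482E046D2 (r,user):
  L0: frame=0x16 idx=25 entry=0x18007 [P=1 RW=1 US=1 PS=0]
  L1: frame=0x18 idx=18 entry=0x1C007 [P=1 RW=1 US=1 PS=0]
  L2: frame=0x1C idx=23 entry=0x1F007 [P=1 RW=1 US=1 PS=0]
  L3: frame=0x1F idx=4 entry=0x20007 [P=1 RW=1 US=1 PS=0]
  → PA=0x206D2  (4 entries read)
#1 VA=0x20241E0B69E (w,user):
  L0: frame=0x16 idx=4 entry=0x22007 [P=1 RW=1 US=1 PS=0]
  L1: frame=0x22 idx=9 entry=0x24007 [P=1 RW=1 US=1 PS=0]
  L2: frame=0x24 idx=15 entry=0x25007 [P=1 RW=1 US=1 PS=0]
  L3: frame=0x25 idx=11 entry=0x29007 [P=1 RW=1 US=1 PS=0]
  → PA=0x2969E  (4 entries read)

Access #1 PA: 0x2969E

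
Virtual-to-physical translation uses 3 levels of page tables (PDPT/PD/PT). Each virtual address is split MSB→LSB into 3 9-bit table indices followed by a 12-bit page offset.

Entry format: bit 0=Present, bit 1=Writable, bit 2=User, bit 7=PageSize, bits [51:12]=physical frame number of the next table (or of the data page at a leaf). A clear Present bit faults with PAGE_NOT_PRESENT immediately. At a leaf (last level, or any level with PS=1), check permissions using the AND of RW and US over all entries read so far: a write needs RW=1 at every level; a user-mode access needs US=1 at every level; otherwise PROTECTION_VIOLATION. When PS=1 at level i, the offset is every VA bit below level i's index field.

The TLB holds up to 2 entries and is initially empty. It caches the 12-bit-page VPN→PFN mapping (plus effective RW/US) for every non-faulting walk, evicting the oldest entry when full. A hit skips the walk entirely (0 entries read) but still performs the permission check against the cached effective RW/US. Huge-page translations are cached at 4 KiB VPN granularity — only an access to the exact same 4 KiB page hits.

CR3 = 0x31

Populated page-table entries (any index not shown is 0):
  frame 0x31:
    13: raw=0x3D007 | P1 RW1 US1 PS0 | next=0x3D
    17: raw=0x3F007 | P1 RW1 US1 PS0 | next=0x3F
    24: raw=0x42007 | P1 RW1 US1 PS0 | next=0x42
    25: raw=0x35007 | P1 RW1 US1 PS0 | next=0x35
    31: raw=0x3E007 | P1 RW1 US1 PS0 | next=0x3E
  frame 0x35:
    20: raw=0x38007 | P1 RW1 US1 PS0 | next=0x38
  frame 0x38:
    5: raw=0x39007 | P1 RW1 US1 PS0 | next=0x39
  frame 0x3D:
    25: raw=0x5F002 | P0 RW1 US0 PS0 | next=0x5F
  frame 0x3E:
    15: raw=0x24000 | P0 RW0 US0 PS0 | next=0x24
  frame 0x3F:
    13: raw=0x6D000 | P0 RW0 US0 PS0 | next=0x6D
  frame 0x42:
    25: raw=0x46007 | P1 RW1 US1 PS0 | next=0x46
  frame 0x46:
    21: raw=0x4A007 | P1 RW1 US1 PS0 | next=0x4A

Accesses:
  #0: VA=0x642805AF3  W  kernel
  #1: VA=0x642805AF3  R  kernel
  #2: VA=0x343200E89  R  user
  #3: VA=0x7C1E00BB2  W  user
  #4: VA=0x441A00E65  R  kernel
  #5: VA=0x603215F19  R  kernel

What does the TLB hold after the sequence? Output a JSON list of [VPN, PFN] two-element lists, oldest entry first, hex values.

Per-access translation:
#0 VA=0x642805AF3 (w,kernel):
  [0] read 0x31 idx=25: raw=0x35007 flags P=1 W=1 U=1 S=0
  [1] read 0x35 idx=20: raw=0x38007 flags P=1 W=1 U=1 S=0
  [2] read 0x38 idx=5: raw=0x39007 flags P=1 W=1 U=1 S=0
  ⇒ phys 0x39AF3  [3 reads]
#1 VA=0x642805AF3 (r,kernel):
  TLB hit vpn=0x642805 → PA=0x39AF3
#2 VA=0x343200E89 (r,user):
  [0] read 0x31 idx=13: raw=0x3D007 flags P=1 W=1 U=1 S=0
  [1] read 0x3D idx=25: raw=0x5F002 flags P=0 W=1 U=0 S=0
  ✗ PAGE_NOT_PRESENT  [2 reads]
#3 VA=0x7C1E00BB2 (w,user):
  [0] read 0x31 idx=31: raw=0x3E007 flags P=1 W=1 U=1 S=0
  [1] read 0x3E idx=15: raw=0x24000 flags P=0 W=0 U=0 S=0
  ✗ PAGE_NOT_PRESENT  [2 reads]
#4 VA=0x441A00E65 (r,kernel):
  [0] read 0x31 idx=17: raw=0x3F007 flags P=1 W=1 U=1 S=0
  [1] read 0x3F idx=13: raw=0x6D000 flags P=0 W=0 U=0 S=0
  ✗ PAGE_NOT_PRESENT  [2 reads]
#5 VA=0x603215F19 (r,kernel):
  [0] read 0x31 idx=24: raw=0x42007 flags P=1 W=1 U=1 S=0
  [1] read 0x42 idx=25: raw=0x46007 flags P=1 W=1 U=1 S=0
  [2] read 0x46 idx=21: raw=0x4A007 flags P=1 W=1 U=1 S=0
  ⇒ phys 0x4AF19  [3 reads]

TLB: [["0x642805", "0x39"], ["0x603215", "0x4A"]]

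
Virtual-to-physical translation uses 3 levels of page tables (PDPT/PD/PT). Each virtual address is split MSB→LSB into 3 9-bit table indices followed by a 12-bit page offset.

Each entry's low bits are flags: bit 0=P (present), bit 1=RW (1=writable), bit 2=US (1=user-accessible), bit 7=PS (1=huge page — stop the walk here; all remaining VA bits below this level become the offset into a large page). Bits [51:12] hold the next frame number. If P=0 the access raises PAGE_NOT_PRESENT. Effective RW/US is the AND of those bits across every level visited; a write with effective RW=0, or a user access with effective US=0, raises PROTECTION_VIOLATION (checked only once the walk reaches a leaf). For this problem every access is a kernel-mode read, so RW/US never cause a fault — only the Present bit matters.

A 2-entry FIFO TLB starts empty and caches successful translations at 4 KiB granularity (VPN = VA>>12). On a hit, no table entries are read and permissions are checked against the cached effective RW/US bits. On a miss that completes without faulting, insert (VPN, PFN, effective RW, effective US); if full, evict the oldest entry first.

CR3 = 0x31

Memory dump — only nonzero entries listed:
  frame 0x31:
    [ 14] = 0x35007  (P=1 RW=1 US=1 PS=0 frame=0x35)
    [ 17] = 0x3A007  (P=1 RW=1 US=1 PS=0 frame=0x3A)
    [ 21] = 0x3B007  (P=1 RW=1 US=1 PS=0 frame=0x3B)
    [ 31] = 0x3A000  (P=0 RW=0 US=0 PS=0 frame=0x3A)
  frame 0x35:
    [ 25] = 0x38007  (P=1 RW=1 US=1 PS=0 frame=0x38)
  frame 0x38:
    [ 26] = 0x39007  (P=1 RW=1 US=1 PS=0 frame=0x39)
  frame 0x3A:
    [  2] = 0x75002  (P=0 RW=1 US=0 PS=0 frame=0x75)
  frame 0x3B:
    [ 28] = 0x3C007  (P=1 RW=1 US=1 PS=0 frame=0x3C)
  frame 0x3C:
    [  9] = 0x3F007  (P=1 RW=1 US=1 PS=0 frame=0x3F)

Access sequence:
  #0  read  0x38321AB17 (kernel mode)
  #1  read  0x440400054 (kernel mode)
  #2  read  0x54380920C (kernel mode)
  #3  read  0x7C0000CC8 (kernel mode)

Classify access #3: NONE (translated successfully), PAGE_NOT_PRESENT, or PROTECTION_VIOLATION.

Walk each access:
#0 VA=0x38321AB17 (r,kernel):
  [0] read 0x31 idx=14: raw=0x35007 flags P=1 W=1 U=1 S=0
  [1] read 0x35 idx=25: raw=0x38007 flags P=1 W=1 U=1 S=0
  [2] read 0x38 idx=26: raw=0x39007 flags P=1 W=1 U=1 S=0
  ⇒ phys 0x39B17  [3 reads]
#1 VA=0x440400054 (r,kernel):
  [0] read 0x31 idx=17: raw=0x3A007 flags P=1 W=1 U=1 S=0
  [1] read 0x3A idx=2: raw=0x75002 flags P=0 W=1 U=0 S=0
  ✗ PAGE_NOT_PRESENT  [2 reads]
#2 VA=0x54380920C (r,kernel):
  [0] read 0x31 idx=21: raw=0x3B007 flags P=1 W=1 U=1 S=0
  [1] read 0x3B idx=28: raw=0x3C007 flags P=1 W=1 U=1 S=0
  [2] read 0x3C idx=9: raw=0x3F007 flags P=1 W=1 U=1 S=0
  ⇒ phys 0x3F20C  [3 reads]
#3 VA=0x7C0000CC8 (r,kernel):
  [0] read 0x31 idx=31: raw=0x3A000 flags P=0 W=0 U=0 S=0
  ✗ PAGE_NOT_PRESENT  [1 reads]

Access #3 fault: PAGE_NOT_PRESENT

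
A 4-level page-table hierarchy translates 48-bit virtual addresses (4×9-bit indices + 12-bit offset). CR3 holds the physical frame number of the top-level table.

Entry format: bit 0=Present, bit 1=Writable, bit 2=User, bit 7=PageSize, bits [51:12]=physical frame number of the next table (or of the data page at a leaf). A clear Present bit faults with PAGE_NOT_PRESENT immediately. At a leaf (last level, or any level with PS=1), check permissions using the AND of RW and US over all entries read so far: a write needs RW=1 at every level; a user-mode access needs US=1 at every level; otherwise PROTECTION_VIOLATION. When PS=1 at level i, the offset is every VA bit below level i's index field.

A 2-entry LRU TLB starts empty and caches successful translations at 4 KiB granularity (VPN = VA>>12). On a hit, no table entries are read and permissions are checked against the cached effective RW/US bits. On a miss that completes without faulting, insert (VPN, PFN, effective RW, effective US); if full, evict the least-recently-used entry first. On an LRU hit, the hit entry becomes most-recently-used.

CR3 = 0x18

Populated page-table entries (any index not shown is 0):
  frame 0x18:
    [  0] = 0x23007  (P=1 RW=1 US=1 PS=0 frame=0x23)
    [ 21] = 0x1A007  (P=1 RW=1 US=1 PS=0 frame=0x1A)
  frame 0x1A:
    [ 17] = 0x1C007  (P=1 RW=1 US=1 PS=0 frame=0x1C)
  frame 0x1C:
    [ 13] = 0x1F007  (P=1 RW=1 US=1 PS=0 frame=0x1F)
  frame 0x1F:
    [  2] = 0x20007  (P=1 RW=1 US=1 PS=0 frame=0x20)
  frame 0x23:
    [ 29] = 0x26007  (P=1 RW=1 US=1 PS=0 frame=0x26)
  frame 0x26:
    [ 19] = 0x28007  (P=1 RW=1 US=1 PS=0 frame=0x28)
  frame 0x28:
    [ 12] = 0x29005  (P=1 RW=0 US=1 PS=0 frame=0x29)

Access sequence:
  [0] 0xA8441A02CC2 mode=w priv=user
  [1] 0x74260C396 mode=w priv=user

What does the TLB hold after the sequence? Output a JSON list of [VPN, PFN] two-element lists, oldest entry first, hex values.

Per-access translation:
#0 VA=0xA8441A02CC2 (w,user):
  L0: frame=0x18 idx=21 entry=0x1A007 [P=1 RW=1 US=1 PS=0]
  L1: frame=0x1A idx=17 entry=0x1C007 [P=1 RW=1 US=1 PS=0]
  L2: frame=0x1C idx=13 entry=0x1F007 [P=1 RW=1 US=1 PS=0]
  L3: frame=0x1F idx=2 entry=0x20007 [P=1 RW=1 US=1 PS=0]
  ⇒ phys 0x20CC2  [4 reads]
#1 VA=0x74260C396 (w,user):
  L0: frame=0x18 idx=0 entry=0x23007 [P=1 RW=1 US=1 PS=0]
  L1: frame=0x23 idx=29 entry=0x26007 [P=1 RW=1 US=1 PS=0]
  L2: frame=0x26 idx=19 entry=0x28007 [P=1 RW=1 US=1 PS=0]
  L3: frame=0x28 idx=12 entry=0x29005 [P=1 RW=0 US=1 PS=0]
  ⇒ fault: PROTECTION_VIOLATION  — 4 lookups

TLB: [["0xA8441A02", "0x20"]]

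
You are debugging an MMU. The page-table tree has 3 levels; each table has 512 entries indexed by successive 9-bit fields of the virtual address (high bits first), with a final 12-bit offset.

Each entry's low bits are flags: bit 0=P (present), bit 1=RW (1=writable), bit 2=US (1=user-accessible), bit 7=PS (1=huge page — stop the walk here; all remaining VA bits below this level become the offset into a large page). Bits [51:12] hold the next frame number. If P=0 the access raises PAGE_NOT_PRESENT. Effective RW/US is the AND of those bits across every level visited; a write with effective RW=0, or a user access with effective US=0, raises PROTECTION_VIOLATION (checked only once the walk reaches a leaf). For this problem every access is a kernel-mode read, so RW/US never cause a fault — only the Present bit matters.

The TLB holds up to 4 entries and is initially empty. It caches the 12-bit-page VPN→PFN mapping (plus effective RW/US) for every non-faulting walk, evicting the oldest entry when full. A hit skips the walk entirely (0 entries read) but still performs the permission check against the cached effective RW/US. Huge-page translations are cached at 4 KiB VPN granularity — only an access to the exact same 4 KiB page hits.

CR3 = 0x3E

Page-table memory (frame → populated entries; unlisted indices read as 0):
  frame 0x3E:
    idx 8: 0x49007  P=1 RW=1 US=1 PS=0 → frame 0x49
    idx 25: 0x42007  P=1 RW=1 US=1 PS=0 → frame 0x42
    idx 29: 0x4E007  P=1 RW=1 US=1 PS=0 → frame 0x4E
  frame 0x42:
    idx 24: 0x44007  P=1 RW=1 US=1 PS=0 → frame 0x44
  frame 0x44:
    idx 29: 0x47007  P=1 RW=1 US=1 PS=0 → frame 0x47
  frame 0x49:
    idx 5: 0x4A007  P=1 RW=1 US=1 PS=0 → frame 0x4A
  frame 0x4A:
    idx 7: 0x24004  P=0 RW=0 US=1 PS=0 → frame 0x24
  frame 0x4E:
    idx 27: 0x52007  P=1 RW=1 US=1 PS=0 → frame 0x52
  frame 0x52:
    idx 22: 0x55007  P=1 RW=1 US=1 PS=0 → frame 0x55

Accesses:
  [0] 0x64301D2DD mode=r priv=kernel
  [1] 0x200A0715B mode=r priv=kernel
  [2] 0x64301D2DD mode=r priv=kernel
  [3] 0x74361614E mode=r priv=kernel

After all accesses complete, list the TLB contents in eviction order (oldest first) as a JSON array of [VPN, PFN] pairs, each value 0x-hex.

Walk each access:
#0 VA=0x64301D2DD (r,kernel):
  L0 @0x3E[25] → 0x42007  P=1,RW=1,US=1,PS=0
  L1 @0x42[24] → 0x44007  P=1,RW=1,US=1,PS=0
  L2 @0x44[29] → 0x47007  P=1,RW=1,US=1,PS=0
  ✓ 0x472DD  — 3 lookups
#1 VA=0x200A0715B (r,kernel):
  L0 @0x3E[8] → 0x49007  P=1,RW=1,US=1,PS=0
  L1 @0x49[5] → 0x4A007  P=1,RW=1,US=1,PS=0
  L2 @0x4A[7] → 0x24004  P=0,RW=0,US=1,PS=0
  ⇒ fault: PAGE_NOT_PRESENT  — 3 lookups
#2 VA=0x64301D2DD (r,kernel):
  TLB hit vpn=0x64301D → PA=0x472DD
#3 VA=0x74361614E (r,kernel):
  L0 @0x3E[29] → 0x4E007  P=1,RW=1,US=1,PS=0
  L1 @0x4E[27] → 0x52007  P=1,RW=1,US=1,PS=0
  L2 @0x52[22] → 0x55007  P=1,RW=1,US=1,PS=0
  ✓ 0x5514E  — 3 lookups

TLB: [["0x64301D", "0x47"], ["0x743616", "0x55"]]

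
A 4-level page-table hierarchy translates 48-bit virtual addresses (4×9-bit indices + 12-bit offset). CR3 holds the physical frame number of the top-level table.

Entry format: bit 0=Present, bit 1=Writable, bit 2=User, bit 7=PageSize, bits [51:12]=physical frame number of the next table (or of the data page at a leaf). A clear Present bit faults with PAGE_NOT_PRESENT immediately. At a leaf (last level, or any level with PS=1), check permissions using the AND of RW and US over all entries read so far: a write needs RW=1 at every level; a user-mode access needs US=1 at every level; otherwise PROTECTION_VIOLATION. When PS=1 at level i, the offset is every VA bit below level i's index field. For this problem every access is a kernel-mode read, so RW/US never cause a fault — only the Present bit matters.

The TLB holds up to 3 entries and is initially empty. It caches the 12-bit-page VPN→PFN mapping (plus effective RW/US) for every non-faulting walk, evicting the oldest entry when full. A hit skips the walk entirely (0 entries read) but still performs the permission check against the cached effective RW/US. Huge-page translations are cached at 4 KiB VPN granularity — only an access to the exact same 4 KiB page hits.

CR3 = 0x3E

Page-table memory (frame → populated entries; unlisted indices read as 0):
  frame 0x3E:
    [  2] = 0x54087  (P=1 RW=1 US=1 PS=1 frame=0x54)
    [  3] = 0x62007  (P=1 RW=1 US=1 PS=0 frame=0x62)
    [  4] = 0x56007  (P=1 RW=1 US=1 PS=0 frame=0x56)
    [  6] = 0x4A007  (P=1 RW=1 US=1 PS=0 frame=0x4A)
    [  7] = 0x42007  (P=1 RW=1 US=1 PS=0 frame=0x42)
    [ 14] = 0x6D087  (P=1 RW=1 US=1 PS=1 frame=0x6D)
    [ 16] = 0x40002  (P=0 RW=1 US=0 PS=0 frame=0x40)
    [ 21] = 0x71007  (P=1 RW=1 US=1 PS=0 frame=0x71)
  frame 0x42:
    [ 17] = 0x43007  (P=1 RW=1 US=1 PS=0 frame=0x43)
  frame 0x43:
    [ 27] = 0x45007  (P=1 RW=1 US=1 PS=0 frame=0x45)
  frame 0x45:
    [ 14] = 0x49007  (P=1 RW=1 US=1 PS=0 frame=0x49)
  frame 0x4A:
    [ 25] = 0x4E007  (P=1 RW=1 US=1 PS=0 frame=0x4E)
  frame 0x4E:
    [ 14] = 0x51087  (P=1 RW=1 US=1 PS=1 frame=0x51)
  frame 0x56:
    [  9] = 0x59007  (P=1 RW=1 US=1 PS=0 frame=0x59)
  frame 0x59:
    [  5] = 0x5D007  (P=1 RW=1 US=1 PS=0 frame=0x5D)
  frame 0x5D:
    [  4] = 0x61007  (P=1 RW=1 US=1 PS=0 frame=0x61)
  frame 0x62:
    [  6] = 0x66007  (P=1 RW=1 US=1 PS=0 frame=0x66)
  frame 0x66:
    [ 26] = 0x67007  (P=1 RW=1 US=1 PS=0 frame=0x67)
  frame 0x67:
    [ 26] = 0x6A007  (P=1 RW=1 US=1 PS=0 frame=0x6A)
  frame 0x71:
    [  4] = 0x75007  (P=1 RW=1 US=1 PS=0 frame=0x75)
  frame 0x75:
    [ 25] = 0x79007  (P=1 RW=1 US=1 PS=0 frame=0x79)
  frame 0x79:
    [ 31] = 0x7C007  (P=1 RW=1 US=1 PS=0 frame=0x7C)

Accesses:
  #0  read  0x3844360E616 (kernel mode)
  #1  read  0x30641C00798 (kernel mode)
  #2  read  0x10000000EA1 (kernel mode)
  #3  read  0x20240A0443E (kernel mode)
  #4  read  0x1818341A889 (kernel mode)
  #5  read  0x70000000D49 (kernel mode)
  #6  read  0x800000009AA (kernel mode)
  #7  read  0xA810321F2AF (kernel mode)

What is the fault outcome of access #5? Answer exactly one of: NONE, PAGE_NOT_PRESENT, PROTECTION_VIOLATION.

Trace:
#0 VA=0x3844360E616 (r,kernel):
  lvl0: tbl 0x3E, slot 7 ⇒ 0x42007 (P1/RW1/US1/PS0)
  lvl1: tbl 0x42, slot 17 ⇒ 0x43007 (P1/RW1/US1/PS0)
  lvl2: tbl 0x43, slot 27 ⇒ 0x45007 (P1/RW1/US1/PS0)
  lvl3: tbl 0x45, slot 14 ⇒ 0x49007 (P1/RW1/US1/PS0)
  ⇒ phys 0x49616  [4 reads]
#1 VA=0x30641C00798 (r,kernel):
  lvl0: tbl 0x3E, slot 6 ⇒ 0x4A007 (P1/RW1/US1/PS0)
  lvl1: tbl 0x4A, slot 25 ⇒ 0x4E007 (P1/RW1/US1/PS0)
  lvl2: tbl 0x4E, slot 14 ⇒ 0x51087 (P1/RW1/US1/PS1)
  ⇒ phys 0x51798 (huge @L2)  [3 reads]
#2 VA=0x10000000EA1 (r,kernel):
  lvl0: tbl 0x3E, slot 2 ⇒ 0x54087 (P1/RW1/US1/PS1)
  ⇒ phys 0x54EA1 (huge @L0)  [1 reads]
#3 VA=0x20240A0443E (r,kernel):
  lvl0: tbl 0x3E, slot 4 ⇒ 0x56007 (P1/RW1/US1/PS0)
  lvl1: tbl 0x56, slot 9 ⇒ 0x59007 (P1/RW1/US1/PS0)
  lvl2: tbl 0x59, slot 5 ⇒ 0x5D007 (P1/RW1/US1/PS0)
  lvl3: tbl 0x5D, slot 4 ⇒ 0x61007 (P1/RW1/US1/PS0)
  ⇒ phys 0x6143E  [4 reads]
#4 VA=0x1818341A889 (r,kernel):
  lvl0: tbl 0x3E, slot 3 ⇒ 0x62007 (P1/RW1/US1/PS0)
  lvl1: tbl 0x62, slot 6 ⇒ 0x66007 (P1/RW1/US1/PS0)
  lvl2: tbl 0x66, slot 26 ⇒ 0x67007 (P1/RW1/US1/PS0)
  lvl3: tbl 0x67, slot 26 ⇒ 0x6A007 (P1/RW1/US1/PS0)
  ⇒ phys 0x6A889  [4 reads]
#5 VA=0x70000000D49 (r,kernel):
  lvl0: tbl 0x3E, slot 14 ⇒ 0x6D087 (P1/RW1/US1/PS1)
  ⇒ phys 0x6DD49 (huge @L0)  [1 reads]
#6 VA=0x800000009AA (r,kernel):
  lvl0: tbl 0x3E, slot 16 ⇒ 0x40002 (P0/RW1/US0/PS0)
  → PAGE_NOT_PRESENT  (1 entries read)
#7 VA=0xA810321F2AF (r,kernel):
  lvl0: tbl 0x3E, slot 21 ⇒ 0x71007 (P1/RW1/US1/PS0)
  lvl1: tbl 0x71, slot 4 ⇒ 0x75007 (P1/RW1/US1/PS0)
  lvl2: tbl 0x75, slot 25 ⇒ 0x79007 (P1/RW1/US1/PS0)
  lvl3: tbl 0x79, slot 31 ⇒ 0x7C007 (P1/RW1/US1/PS0)
  ⇒ phys 0x7C2AF  [4 reads]

Access #5 fault: NONE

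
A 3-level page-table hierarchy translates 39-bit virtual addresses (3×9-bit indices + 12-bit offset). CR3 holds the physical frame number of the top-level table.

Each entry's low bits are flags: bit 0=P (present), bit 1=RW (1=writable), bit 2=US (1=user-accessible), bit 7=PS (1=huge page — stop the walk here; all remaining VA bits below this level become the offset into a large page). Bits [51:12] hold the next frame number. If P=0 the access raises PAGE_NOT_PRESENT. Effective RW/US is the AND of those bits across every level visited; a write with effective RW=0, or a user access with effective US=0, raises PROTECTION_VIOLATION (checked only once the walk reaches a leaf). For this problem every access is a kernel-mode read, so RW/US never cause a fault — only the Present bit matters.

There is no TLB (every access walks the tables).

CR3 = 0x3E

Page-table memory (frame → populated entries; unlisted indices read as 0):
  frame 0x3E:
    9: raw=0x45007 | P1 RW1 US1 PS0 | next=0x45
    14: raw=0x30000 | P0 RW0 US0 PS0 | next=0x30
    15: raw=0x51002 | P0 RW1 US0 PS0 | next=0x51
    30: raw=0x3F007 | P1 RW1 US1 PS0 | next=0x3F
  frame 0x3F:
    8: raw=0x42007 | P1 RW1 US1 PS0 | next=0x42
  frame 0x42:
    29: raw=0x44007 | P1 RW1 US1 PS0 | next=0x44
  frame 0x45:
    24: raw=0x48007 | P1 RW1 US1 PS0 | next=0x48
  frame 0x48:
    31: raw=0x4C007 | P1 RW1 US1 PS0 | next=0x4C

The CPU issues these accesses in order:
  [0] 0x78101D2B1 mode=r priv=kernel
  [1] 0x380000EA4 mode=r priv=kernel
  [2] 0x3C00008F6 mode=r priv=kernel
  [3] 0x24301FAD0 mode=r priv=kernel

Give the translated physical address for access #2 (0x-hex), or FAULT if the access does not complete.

Walk each access:
#0 VA=0x78101D2B1 (r,kernel):
  L0 @0x3E[30] → 0x3F007  P=1,RW=1,US=1,PS=0
  L1 @0x3F[8] → 0x42007  P=1,RW=1,US=1,PS=0
  L2 @0x42[29] → 0x44007  P=1,RW=1,US=1,PS=0
  ⇒ phys 0x442B1  [3 reads]
#1 VA=0x380000EA4 (r,kernel):
  L0 @0x3E[14] → 0x30000  P=0,RW=0,US=0,PS=0
  ⇒ fault: PAGE_NOT_PRESENT  — 1 lookups
#2 VA=0x3C00008F6 (r,kernel):
  L0 @0x3E[15] → 0x51002  P=0,RW=1,US=0,PS=0
  ⇒ fault: PAGE_NOT_PRESENT  — 1 lookups
#3 VA=0x24301FAD0 (r,kernel):
  L0 @0x3E[9] → 0x45007  P=1,RW=1,US=1,PS=0
  L1 @0x45[24] → 0x48007  P=1,RW=1,US=1,PS=0
  L2 @0x48[31] → 0x4C007  P=1,RW=1,US=1,PS=0
  ⇒ phys 0x4CAD0  [3 reads]

Access #2 PA: FAULT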